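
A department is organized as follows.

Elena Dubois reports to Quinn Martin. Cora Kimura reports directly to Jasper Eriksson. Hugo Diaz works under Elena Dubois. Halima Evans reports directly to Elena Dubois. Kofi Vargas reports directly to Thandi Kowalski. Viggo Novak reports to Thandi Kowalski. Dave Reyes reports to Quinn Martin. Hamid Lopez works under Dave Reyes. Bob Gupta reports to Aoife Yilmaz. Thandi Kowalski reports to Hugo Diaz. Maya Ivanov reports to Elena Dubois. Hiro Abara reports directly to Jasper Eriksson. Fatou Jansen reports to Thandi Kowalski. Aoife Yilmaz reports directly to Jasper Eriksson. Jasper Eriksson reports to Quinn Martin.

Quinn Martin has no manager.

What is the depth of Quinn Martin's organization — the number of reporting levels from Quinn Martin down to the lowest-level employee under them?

The longest chain under Quinn Martin runs Quinn Martin → Elena Dubois → Hugo Diaz → Thandi Kowalski → Viggo Novak, which is 4 levels below Quinn Martin.

4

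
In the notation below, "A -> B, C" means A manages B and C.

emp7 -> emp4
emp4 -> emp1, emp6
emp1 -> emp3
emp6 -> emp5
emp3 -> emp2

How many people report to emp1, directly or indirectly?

2

emp1 directly manages emp3. Under emp3: emp2 (1). That's 2 in total.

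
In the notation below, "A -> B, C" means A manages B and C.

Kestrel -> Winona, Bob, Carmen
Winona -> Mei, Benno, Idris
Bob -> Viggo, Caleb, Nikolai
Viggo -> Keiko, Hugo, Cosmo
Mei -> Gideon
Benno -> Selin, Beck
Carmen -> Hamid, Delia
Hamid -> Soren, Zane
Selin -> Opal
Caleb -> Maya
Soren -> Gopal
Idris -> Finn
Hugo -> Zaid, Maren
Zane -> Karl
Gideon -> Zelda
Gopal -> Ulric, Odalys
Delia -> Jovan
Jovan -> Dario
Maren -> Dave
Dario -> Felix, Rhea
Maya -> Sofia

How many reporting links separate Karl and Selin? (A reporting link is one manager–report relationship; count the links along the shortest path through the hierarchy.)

Karl is 4 levels below Kestrel, and Selin is 3 levels below Kestrel (their lowest common manager). The shortest path runs up from Karl to Kestrel and back down to Selin: 4 + 3 = 7 links.

7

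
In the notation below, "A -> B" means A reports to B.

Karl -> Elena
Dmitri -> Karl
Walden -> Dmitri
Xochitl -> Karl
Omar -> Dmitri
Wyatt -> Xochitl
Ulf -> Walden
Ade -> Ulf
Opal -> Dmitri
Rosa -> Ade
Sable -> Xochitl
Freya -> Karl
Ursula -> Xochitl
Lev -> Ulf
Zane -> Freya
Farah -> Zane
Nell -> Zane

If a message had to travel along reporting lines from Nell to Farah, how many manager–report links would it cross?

Nell is 1 level below Zane, and Farah is 1 level below Zane (their lowest common manager). The shortest path runs up from Nell to Zane and back down to Farah: 1 + 1 = 2 links.

2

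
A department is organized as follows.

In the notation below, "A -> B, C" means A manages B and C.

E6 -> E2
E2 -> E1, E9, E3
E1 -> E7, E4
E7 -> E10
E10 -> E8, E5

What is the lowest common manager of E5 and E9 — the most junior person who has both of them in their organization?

E5's chain of managers is E10, E7, E1, E2, E6. E9's chain of managers is E2, E6. The first manager that appears in both chains is E2.

E2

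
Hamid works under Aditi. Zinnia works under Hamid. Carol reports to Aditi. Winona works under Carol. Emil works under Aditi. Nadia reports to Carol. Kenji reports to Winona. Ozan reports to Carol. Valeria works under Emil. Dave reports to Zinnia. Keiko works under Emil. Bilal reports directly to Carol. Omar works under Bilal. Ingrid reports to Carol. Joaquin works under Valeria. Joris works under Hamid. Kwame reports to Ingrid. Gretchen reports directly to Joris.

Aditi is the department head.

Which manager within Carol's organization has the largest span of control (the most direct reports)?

Direct-report counts within Carol's organization: Carol has 5; Ingrid has 1; Bilal has 1; Winona has 1. The largest is 5, held by Carol.

Carol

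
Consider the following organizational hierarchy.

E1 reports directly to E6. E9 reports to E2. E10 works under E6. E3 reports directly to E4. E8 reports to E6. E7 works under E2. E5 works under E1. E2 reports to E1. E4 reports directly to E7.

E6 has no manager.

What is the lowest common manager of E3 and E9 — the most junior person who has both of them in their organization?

E2

E3's chain of managers is E4, E7, E2, E1, E6. E9's chain of managers is E2, E1, E6. The first manager that appears in both chains is E2.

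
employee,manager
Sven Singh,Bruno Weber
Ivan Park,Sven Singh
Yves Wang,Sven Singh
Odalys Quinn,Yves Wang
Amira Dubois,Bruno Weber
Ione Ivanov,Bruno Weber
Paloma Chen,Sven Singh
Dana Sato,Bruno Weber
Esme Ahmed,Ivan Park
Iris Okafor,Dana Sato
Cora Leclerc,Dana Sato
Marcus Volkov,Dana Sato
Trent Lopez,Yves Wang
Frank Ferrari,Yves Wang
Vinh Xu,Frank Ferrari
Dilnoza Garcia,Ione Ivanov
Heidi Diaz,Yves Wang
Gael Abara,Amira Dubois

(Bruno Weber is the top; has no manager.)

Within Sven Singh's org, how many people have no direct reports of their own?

6

The people in Sven Singh's organization with no one reporting to them are Paloma Chen, Heidi Diaz, Vinh Xu, Trent Lopez, Odalys Quinn, Esme Ahmed. That is 6.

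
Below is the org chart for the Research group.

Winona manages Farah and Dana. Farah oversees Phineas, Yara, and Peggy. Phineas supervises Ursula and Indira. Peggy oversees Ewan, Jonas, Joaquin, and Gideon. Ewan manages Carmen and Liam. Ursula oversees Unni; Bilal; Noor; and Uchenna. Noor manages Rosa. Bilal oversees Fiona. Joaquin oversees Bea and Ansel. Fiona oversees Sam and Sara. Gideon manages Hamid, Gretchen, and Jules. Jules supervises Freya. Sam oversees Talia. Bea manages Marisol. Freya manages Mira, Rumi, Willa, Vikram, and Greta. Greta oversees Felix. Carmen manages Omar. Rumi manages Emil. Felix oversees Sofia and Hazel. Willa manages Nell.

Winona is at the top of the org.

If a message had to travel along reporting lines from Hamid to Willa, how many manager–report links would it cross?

Hamid is 1 level below Gideon, and Willa is 3 levels below Gideon (their lowest common manager). The shortest path runs up from Hamid to Gideon and back down to Willa: 1 + 3 = 4 links.

4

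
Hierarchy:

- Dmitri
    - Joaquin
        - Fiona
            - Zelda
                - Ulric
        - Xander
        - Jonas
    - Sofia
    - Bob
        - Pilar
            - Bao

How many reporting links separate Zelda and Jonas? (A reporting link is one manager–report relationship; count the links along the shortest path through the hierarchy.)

3

Zelda is 2 levels below Joaquin, and Jonas is 1 level below Joaquin (their lowest common manager). The shortest path runs up from Zelda to Joaquin and back down to Jonas: 2 + 1 = 3 links.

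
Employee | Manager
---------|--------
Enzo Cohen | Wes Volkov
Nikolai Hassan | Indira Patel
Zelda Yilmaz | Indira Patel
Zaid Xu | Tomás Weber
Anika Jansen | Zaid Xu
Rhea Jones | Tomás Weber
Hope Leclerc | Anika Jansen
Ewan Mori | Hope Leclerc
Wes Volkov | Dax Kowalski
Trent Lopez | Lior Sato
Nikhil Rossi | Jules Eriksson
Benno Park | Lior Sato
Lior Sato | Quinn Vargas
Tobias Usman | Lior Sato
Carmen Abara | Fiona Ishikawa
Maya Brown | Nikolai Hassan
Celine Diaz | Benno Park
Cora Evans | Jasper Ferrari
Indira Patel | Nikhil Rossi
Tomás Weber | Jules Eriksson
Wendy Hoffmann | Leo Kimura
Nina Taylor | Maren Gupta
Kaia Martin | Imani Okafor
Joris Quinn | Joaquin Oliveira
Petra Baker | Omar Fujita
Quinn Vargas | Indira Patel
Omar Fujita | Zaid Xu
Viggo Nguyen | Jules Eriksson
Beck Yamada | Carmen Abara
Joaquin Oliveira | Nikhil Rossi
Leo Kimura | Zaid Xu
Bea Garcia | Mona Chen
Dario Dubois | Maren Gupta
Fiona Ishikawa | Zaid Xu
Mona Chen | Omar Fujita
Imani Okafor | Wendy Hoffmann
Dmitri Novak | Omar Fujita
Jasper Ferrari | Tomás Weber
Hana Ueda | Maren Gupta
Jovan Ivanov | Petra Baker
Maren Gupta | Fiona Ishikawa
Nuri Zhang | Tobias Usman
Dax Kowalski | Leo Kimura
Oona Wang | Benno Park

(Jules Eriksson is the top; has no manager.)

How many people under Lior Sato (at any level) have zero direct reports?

4

The people in Lior Sato's organization with no one reporting to them are Nuri Zhang, Trent Lopez, Celine Diaz, Oona Wang. That is 4.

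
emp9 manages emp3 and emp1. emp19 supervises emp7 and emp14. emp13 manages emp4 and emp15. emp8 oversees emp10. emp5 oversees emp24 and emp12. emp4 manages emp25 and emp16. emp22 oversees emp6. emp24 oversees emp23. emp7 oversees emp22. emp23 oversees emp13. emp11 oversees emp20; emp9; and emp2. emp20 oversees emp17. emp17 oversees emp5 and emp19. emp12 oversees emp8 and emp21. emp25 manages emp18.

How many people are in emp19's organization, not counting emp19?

emp19 directly manages emp7, emp14. Under emp7: emp22, emp6 (2). emp14 has no reports. So emp19's organization is 2 direct reports plus everyone under them: 3 + 1 = 4.

4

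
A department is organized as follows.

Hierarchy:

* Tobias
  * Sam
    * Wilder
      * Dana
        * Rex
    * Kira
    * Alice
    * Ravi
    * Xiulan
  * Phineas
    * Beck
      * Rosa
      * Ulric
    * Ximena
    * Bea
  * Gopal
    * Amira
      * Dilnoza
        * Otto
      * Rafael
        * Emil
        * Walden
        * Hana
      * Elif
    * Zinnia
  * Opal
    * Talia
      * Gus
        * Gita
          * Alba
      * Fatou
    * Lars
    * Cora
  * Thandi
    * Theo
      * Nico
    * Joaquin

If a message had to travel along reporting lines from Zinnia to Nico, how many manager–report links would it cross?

5

Zinnia is 2 levels below Tobias, and Nico is 3 levels below Tobias (their lowest common manager). The shortest path runs up from Zinnia to Tobias and back down to Nico: 2 + 3 = 5 links.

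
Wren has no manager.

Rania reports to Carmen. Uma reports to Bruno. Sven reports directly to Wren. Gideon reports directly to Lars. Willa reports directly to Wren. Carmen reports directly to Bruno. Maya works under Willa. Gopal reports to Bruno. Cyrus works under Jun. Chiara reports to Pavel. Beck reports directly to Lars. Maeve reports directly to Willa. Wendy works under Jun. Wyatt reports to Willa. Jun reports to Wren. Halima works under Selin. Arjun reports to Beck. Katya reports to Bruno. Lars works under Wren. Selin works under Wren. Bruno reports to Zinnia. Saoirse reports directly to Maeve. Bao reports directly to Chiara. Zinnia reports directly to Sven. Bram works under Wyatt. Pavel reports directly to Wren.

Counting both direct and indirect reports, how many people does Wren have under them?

Wren directly manages Willa, Sven, Selin, Pavel, Jun, Lars. Under Willa: Maya, Maeve, Saoirse, Wyatt, Bram (5). Under Sven: Zinnia, Bruno, Gopal, Uma, Carmen, Rania, Katya (7). Under Selin: Halima (1). Under Pavel: Chiara, Bao (2). Under Jun: Cyrus, Wendy (2). Under Lars: Gideon, Beck, Arjun (3). So Wren's organization is 6 direct reports plus everyone under them: 6 + 8 + 2 + 3 + 3 + 4 = 26.

26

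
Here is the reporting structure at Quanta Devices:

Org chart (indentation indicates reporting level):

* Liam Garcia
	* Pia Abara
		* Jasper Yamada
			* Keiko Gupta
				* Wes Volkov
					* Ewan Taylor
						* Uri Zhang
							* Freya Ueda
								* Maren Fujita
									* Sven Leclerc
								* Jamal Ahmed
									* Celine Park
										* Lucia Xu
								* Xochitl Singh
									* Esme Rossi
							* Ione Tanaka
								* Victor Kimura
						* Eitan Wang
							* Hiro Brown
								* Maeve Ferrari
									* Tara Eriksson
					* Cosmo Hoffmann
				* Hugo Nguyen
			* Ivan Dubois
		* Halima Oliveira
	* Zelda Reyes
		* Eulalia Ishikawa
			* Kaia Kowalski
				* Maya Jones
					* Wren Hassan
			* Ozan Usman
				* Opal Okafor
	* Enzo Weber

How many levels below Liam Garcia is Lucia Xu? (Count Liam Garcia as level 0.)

Chain from Lucia Xu up to Liam Garcia: Lucia Xu → Celine Park → Jamal Ahmed → Freya Ueda → Uri Zhang → Ewan Taylor → Wes Volkov → Keiko Gupta → Jasper Yamada → Pia Abara → Liam Garcia. That is 10 steps up, so Lucia Xu is 10 levels below Liam Garcia.

10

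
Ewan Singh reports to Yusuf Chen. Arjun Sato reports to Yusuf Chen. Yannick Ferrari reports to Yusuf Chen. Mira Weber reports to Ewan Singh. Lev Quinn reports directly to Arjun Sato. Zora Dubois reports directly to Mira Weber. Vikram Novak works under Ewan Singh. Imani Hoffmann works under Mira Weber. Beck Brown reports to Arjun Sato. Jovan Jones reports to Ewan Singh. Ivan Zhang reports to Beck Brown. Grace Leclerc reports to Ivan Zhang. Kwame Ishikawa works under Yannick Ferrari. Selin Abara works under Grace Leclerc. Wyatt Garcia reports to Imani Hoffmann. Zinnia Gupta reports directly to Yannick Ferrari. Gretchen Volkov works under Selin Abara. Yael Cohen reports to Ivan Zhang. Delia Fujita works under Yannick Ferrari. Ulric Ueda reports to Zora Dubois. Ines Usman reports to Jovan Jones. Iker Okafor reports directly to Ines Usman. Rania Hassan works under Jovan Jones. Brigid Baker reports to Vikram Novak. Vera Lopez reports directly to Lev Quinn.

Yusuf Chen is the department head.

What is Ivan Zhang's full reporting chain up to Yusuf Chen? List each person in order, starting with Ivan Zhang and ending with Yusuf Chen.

Ivan Zhang reports to Beck Brown. Beck Brown reports to Arjun Sato. Arjun Sato reports to Yusuf Chen. Yusuf Chen is at the top.

Ivan Zhang -> Beck Brown -> Arjun Sato -> Yusuf Chen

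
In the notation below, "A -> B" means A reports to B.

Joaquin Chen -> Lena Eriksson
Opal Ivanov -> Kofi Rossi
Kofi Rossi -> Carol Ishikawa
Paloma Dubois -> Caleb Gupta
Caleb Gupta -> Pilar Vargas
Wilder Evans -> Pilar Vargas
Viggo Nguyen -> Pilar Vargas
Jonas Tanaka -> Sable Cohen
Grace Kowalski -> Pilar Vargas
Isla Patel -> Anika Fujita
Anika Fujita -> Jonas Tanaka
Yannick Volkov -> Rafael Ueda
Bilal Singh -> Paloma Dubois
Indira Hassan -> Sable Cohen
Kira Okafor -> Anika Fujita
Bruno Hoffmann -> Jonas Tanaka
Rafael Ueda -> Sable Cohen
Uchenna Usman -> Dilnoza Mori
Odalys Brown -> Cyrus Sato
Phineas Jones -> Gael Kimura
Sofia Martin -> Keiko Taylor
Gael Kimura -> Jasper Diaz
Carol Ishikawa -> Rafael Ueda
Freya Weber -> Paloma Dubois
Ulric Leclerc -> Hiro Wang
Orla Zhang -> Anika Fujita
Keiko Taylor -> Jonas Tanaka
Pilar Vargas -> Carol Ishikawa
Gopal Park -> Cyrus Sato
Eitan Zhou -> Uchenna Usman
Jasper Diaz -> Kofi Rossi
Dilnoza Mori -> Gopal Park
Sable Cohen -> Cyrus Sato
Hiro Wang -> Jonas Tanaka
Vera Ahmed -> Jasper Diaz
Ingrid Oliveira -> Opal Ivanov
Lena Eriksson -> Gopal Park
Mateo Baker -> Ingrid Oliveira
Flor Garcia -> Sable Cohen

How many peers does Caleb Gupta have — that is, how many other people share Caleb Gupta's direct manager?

3

Caleb Gupta reports to Pilar Vargas. Pilar Vargas's other direct reports are Wilder Evans, Viggo Nguyen, Grace Kowalski — 3 peers.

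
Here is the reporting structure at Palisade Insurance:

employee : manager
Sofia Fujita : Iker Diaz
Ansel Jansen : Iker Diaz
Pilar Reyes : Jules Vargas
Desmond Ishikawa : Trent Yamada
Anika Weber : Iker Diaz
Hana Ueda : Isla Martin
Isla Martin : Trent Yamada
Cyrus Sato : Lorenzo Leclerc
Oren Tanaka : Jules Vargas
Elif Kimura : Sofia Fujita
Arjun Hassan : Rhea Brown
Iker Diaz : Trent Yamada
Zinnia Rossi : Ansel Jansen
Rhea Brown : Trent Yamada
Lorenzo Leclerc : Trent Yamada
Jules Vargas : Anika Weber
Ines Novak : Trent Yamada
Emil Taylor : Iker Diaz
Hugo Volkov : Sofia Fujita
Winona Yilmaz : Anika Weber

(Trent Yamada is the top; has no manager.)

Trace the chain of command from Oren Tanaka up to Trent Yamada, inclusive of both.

Oren Tanaka reports to Jules Vargas. Jules Vargas reports to Anika Weber. Anika Weber reports to Iker Diaz. Iker Diaz reports to Trent Yamada. Trent Yamada is at the top.

Oren Tanaka -> Jules Vargas -> Anika Weber -> Iker Diaz -> Trent Yamada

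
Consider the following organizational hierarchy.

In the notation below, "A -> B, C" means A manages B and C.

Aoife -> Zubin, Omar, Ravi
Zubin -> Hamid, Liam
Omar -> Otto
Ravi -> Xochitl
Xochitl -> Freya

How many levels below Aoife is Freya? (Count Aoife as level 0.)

Chain from Freya up to Aoife: Freya → Xochitl → Ravi → Aoife. That is 3 steps up, so Freya is 3 levels below Aoife.

3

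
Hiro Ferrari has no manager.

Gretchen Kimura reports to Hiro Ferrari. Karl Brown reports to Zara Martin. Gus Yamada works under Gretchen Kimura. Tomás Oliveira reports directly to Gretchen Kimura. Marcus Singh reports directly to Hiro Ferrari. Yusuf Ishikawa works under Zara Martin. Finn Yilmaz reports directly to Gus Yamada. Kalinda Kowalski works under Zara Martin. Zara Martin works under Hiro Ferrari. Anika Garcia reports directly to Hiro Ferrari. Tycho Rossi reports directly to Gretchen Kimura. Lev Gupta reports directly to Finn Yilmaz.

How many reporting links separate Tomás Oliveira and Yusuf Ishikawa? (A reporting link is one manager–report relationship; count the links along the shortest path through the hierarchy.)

4

Tomás Oliveira is 2 levels below Hiro Ferrari, and Yusuf Ishikawa is 2 levels below Hiro Ferrari (their lowest common manager). The shortest path runs up from Tomás Oliveira to Hiro Ferrari and back down to Yusuf Ishikawa: 2 + 2 = 4 links.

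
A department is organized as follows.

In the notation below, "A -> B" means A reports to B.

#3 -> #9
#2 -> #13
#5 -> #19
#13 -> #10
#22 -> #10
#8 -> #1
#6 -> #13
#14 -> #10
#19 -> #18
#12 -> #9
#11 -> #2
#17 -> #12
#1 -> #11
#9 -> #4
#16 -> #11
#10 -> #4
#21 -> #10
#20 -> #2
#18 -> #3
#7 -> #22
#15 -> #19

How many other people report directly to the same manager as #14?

#14 reports to #10. #10's other direct reports are #13, #21, #22 — 3 peers.

3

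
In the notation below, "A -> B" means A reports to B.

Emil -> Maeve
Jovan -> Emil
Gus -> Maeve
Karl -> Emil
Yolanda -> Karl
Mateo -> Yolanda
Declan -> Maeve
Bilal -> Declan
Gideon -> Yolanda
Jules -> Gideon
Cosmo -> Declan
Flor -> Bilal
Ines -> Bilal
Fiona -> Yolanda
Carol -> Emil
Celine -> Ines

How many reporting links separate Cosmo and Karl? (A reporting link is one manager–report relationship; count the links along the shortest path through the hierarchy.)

Cosmo is 2 levels below Maeve, and Karl is 2 levels below Maeve (their lowest common manager). The shortest path runs up from Cosmo to Maeve and back down to Karl: 2 + 2 = 4 links.

4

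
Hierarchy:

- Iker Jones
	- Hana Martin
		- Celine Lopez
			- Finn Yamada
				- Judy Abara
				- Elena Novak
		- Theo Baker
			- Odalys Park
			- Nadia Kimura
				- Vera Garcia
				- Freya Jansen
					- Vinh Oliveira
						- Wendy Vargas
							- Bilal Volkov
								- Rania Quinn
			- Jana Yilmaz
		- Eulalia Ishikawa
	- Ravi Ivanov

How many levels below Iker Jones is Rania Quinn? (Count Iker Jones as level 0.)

Chain from Rania Quinn up to Iker Jones: Rania Quinn → Bilal Volkov → Wendy Vargas → Vinh Oliveira → Freya Jansen → Nadia Kimura → Theo Baker → Hana Martin → Iker Jones. That is 8 steps up, so Rania Quinn is 8 levels below Iker Jones.

8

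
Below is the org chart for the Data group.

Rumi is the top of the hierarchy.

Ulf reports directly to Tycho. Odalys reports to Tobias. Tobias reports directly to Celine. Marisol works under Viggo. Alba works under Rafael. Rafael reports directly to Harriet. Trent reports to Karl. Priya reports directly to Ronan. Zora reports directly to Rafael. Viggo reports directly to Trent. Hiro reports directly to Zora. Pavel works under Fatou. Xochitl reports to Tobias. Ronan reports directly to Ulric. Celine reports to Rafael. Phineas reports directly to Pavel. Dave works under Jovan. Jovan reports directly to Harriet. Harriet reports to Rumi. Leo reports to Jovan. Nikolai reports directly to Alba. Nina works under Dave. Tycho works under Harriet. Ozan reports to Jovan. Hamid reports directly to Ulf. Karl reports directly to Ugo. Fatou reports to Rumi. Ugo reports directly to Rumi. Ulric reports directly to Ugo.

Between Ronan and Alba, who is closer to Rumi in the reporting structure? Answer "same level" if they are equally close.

Both Ronan and Alba are 3 levels below Rumi.

same level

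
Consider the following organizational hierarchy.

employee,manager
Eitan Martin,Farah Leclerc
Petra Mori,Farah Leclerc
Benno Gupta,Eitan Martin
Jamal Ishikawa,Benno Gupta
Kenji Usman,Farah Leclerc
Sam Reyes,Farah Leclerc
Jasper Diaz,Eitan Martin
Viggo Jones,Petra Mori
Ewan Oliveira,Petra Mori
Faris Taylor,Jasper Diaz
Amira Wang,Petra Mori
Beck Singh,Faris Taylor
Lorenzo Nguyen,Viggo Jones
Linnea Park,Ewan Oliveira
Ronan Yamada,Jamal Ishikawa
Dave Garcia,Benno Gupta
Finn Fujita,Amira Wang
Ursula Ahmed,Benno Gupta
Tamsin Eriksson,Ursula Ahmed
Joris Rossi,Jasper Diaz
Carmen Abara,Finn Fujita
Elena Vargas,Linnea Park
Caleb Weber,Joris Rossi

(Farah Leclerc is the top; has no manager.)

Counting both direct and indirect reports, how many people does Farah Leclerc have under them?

Farah Leclerc directly manages Eitan Martin, Petra Mori, Kenji Usman, Sam Reyes. Under Eitan Martin: Jasper Diaz, Joris Rossi, Caleb Weber, Faris Taylor, Beck Singh, Benno Gupta, Ursula Ahmed, Tamsin Eriksson, Dave Garcia, Jamal Ishikawa, Ronan Yamada (11). Under Petra Mori: Amira Wang, Finn Fujita, Carmen Abara, Ewan Oliveira, Linnea Park, Elena Vargas, Viggo Jones, Lorenzo Nguyen (8). Kenji Usman has no reports. Sam Reyes has no reports. So Farah Leclerc's organization is 4 direct reports plus everyone under them: 12 + 9 + 1 + 1 = 23.

23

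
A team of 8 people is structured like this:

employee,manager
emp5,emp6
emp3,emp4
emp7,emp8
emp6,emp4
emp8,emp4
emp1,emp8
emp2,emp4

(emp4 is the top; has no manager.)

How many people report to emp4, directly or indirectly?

7

emp4 directly manages emp2, emp3, emp8, emp6. emp2 has no reports. emp3 has no reports. Under emp8: emp1, emp7 (2). Under emp6: emp5 (1). So emp4's organization is 4 direct reports plus everyone under them: 1 + 1 + 3 + 2 = 7.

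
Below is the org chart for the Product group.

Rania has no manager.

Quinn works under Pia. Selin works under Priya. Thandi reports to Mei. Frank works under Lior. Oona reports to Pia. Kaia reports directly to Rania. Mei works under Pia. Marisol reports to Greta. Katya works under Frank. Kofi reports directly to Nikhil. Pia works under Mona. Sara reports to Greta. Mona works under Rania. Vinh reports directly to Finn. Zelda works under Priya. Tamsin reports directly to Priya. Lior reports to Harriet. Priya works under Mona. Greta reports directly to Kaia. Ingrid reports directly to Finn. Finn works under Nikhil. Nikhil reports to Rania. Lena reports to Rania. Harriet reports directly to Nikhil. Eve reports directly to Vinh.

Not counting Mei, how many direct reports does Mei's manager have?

2

Mei reports to Pia. Pia's other direct reports are Quinn, Oona — 2 peers.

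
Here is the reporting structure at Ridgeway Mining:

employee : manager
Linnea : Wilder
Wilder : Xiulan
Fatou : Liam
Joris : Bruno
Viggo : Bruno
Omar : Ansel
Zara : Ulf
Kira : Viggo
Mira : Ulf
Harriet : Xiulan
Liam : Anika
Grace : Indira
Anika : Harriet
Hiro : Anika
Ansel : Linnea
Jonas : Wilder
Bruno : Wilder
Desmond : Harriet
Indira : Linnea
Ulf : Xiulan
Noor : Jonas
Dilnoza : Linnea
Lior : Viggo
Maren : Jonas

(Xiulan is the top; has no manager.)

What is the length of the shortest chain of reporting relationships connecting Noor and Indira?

Noor is 2 levels below Wilder, and Indira is 2 levels below Wilder (their lowest common manager). The shortest path runs up from Noor to Wilder and back down to Indira: 2 + 2 = 4 links.

4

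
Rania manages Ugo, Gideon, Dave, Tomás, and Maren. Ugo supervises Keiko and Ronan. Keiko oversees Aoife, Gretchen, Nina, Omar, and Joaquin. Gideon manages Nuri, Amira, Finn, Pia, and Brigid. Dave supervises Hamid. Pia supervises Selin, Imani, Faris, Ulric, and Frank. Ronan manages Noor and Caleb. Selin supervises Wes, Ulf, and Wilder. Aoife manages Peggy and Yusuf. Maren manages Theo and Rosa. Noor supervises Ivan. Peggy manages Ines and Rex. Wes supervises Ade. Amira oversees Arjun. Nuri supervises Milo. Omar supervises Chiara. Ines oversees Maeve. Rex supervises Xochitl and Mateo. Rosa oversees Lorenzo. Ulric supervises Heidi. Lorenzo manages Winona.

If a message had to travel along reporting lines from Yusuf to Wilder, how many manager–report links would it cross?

Yusuf is 4 levels below Rania, and Wilder is 4 levels below Rania (their lowest common manager). The shortest path runs up from Yusuf to Rania and back down to Wilder: 4 + 4 = 8 links.

8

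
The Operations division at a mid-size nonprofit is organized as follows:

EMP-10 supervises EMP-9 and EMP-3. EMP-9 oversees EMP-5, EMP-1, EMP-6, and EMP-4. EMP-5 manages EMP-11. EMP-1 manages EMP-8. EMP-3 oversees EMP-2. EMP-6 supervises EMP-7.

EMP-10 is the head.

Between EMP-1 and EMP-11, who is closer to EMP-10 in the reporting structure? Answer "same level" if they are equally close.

EMP-1 is 2 levels below EMP-10; EMP-11 is 3. EMP-1 is higher.

EMP-1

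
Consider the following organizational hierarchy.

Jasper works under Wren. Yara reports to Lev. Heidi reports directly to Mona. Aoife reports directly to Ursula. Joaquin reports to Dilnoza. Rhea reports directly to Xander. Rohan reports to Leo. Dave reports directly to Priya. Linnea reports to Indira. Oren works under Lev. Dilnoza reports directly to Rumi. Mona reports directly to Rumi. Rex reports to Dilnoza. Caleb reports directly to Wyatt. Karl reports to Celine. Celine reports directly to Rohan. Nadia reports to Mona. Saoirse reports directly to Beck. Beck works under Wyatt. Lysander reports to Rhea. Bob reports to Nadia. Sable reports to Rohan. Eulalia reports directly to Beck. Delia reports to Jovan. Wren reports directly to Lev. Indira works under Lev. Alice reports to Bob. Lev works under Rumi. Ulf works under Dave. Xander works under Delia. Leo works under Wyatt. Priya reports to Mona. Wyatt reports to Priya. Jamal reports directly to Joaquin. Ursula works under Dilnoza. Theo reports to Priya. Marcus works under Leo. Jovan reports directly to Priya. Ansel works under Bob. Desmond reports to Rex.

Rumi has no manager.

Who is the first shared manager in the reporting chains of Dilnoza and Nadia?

Dilnoza's chain of managers is Rumi. Nadia's chain of managers is Mona, Rumi. The first manager that appears in both chains is Rumi.

Rumi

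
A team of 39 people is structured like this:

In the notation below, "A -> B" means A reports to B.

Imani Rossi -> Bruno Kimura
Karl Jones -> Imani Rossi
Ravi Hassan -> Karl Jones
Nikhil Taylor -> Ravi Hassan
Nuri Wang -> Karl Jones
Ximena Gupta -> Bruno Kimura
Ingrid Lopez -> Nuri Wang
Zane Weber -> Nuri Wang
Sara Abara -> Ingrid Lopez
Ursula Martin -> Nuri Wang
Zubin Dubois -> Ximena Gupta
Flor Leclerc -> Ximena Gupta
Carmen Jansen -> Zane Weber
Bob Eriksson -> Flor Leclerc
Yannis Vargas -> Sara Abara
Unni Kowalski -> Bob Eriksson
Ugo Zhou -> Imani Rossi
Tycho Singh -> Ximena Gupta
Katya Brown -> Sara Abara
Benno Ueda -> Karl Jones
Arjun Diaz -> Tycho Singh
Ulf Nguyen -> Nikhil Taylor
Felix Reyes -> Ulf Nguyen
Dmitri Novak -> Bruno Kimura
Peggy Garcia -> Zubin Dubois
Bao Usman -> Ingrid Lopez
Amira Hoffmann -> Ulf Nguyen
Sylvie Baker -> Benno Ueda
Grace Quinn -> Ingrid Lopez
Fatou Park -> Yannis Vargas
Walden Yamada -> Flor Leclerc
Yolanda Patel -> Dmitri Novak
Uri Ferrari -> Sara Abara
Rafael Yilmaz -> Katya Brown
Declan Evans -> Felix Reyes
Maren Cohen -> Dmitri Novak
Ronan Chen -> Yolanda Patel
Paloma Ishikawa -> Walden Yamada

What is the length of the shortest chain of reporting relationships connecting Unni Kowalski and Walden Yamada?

3

Unni Kowalski is 2 levels below Flor Leclerc, and Walden Yamada is 1 level below Flor Leclerc (their lowest common manager). The shortest path runs up from Unni Kowalski to Flor Leclerc and back down to Walden Yamada: 2 + 1 = 3 links.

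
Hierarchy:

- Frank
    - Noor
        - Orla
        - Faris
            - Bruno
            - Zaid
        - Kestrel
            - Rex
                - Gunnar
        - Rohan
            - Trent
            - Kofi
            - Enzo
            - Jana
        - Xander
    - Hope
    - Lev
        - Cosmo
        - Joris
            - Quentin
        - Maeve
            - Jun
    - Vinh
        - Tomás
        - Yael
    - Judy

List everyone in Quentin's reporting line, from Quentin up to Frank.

Quentin reports to Joris. Joris reports to Lev. Lev reports to Frank. Frank is at the top.

Quentin -> Joris -> Lev -> Frank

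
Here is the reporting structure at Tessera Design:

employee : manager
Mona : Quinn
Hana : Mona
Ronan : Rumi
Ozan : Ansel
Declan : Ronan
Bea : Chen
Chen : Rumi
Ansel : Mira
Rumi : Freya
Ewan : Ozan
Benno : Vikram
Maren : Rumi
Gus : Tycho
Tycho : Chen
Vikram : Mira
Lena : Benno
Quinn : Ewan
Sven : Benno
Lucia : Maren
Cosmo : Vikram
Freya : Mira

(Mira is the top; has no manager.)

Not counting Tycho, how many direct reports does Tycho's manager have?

1

Tycho reports to Chen. Chen's other direct reports are Bea — 1 peer.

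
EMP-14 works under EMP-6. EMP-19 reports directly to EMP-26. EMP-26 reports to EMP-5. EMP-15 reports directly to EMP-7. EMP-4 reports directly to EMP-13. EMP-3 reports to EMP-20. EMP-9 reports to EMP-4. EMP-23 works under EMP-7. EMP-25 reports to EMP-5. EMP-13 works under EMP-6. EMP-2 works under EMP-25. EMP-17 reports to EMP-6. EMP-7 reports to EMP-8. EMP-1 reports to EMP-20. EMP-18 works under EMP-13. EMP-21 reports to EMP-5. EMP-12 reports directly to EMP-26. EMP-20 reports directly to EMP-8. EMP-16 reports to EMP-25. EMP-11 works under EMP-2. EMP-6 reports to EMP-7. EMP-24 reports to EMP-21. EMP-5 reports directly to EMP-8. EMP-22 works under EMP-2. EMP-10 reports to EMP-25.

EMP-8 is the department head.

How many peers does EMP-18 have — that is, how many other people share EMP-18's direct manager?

1

EMP-18 reports to EMP-13. EMP-13's other direct reports are EMP-4 — 1 peer.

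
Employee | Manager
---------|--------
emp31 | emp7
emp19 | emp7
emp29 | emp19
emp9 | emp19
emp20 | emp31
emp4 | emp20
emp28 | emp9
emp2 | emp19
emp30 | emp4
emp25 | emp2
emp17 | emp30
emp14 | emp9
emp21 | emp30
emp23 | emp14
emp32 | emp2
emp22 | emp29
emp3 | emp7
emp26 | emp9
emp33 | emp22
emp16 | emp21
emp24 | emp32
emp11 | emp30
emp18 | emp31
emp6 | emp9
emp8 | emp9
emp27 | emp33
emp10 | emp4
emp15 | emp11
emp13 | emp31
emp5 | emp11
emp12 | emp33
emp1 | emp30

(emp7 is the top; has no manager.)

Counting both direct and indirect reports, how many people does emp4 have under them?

9

emp4 directly manages emp30, emp10. Under emp30: emp1, emp11, emp5, emp15, emp21, emp16, emp17 (7). emp10 has no reports. So emp4's organization is 2 direct reports plus everyone under them: 8 + 1 = 9.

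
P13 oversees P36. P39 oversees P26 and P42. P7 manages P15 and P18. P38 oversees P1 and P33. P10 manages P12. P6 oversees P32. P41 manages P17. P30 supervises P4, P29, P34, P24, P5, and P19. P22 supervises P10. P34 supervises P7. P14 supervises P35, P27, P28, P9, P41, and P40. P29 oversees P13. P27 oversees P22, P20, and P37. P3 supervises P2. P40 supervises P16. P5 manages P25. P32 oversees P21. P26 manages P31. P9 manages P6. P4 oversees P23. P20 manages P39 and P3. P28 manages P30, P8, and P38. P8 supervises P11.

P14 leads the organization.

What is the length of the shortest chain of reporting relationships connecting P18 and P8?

5

P18 is 4 levels below P28, and P8 is 1 level below P28 (their lowest common manager). The shortest path runs up from P18 to P28 and back down to P8: 4 + 1 = 5 links.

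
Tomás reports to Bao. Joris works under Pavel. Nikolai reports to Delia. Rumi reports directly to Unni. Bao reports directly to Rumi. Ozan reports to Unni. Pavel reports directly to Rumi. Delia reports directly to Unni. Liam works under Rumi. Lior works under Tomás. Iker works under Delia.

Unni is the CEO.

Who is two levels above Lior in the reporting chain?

Lior reports to Tomás, and Tomás reports to Bao. So Lior's skip-level manager is Bao.

Bao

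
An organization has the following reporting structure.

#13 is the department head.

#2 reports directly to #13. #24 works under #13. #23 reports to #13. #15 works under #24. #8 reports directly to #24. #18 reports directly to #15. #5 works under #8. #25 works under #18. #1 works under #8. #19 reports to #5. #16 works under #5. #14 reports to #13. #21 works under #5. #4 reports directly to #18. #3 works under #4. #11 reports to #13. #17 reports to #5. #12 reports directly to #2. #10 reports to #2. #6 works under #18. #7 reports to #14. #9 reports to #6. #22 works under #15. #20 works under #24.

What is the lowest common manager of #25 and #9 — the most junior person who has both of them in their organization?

#25's chain of managers is #18, #15, #24, #13. #9's chain of managers is #6, #18, #15, #24, #13. The first manager that appears in both chains is #18.

#18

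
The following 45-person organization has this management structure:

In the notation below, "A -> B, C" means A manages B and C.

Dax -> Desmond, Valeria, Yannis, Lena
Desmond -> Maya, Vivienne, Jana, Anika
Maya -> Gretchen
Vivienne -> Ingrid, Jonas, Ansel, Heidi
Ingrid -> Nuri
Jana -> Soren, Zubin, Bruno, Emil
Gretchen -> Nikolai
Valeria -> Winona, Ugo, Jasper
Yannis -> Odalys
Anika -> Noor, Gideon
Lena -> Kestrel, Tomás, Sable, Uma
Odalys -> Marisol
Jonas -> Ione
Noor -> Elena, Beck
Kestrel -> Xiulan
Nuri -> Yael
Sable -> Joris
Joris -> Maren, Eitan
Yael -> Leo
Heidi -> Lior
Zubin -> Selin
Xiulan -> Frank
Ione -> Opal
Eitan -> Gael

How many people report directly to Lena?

4

Lena directly manages Kestrel, Tomás, Sable, Uma. That is 4 direct reports.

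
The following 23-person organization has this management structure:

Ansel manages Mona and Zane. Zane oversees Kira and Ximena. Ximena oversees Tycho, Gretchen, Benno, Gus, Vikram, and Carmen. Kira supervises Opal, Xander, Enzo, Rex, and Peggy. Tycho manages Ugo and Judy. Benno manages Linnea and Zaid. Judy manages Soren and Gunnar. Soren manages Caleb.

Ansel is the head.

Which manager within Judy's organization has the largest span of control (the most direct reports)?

Judy

Direct-report counts within Judy's organization: Judy has 2; Soren has 1. The largest is 2, held by Judy.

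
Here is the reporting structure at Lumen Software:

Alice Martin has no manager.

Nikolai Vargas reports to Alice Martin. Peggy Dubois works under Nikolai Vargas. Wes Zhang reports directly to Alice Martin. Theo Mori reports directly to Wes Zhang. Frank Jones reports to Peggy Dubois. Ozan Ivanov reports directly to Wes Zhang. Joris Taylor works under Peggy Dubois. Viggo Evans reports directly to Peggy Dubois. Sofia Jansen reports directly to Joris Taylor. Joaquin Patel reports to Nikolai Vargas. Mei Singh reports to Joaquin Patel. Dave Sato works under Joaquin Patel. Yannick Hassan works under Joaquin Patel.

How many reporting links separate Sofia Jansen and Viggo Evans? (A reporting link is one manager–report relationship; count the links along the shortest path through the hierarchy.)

3

Sofia Jansen is 2 levels below Peggy Dubois, and Viggo Evans is 1 level below Peggy Dubois (their lowest common manager). The shortest path runs up from Sofia Jansen to Peggy Dubois and back down to Viggo Evans: 2 + 1 = 3 links.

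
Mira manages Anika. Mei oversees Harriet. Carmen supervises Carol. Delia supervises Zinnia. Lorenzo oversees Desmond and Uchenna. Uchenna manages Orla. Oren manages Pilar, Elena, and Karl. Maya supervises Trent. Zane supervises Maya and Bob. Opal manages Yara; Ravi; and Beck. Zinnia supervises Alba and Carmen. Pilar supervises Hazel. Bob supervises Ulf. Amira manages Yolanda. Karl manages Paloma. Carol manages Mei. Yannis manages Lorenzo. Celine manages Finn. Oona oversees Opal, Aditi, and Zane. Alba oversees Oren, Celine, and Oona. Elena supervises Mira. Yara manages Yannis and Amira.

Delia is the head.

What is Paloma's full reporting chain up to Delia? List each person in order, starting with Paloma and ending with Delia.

Paloma -> Karl -> Oren -> Alba -> Zinnia -> Delia

Paloma reports to Karl. Karl reports to Oren. Oren reports to Alba. Alba reports to Zinnia. Zinnia reports to Delia. Delia is at the top.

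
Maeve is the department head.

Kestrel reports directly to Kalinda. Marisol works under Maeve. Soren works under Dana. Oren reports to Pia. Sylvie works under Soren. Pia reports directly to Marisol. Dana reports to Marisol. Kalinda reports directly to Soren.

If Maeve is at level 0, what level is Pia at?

Chain from Pia up to Maeve: Pia → Marisol → Maeve. That is 2 steps up, so Pia is 2 levels below Maeve.

2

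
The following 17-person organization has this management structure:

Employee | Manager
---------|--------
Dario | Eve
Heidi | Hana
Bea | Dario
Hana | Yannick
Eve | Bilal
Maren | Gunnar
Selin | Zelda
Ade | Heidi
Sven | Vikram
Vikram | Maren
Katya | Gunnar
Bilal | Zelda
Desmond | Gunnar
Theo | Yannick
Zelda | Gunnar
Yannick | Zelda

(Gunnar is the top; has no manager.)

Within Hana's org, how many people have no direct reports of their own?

The only person in Hana's organization with no one reporting to them is Ade. That is 1.

1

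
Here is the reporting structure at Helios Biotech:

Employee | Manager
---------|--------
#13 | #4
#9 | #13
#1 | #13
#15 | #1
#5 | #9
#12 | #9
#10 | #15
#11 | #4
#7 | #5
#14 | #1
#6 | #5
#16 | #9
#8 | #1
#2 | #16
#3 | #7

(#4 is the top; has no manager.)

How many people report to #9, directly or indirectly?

7

#9 directly manages #5, #12, #16. Under #5: #6, #7, #3 (3). #12 has no reports. Under #16: #2 (1). So #9's organization is 3 direct reports plus everyone under them: 4 + 1 + 2 = 7.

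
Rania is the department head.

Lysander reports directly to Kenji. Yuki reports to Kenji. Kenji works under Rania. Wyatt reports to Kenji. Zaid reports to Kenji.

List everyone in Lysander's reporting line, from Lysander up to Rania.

Lysander reports to Kenji. Kenji reports to Rania. Rania is at the top.

Lysander -> Kenji -> Rania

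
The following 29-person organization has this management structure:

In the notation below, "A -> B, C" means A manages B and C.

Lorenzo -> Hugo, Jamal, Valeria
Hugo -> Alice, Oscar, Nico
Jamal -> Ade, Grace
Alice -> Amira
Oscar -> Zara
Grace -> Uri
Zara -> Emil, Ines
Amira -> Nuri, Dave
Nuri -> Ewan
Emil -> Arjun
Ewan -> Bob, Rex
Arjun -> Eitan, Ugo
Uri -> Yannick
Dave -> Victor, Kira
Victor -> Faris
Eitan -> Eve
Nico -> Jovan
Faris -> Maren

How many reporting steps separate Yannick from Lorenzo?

Chain from Yannick up to Lorenzo: Yannick → Uri → Grace → Jamal → Lorenzo. That is 4 steps up, so Yannick is 4 levels below Lorenzo.

4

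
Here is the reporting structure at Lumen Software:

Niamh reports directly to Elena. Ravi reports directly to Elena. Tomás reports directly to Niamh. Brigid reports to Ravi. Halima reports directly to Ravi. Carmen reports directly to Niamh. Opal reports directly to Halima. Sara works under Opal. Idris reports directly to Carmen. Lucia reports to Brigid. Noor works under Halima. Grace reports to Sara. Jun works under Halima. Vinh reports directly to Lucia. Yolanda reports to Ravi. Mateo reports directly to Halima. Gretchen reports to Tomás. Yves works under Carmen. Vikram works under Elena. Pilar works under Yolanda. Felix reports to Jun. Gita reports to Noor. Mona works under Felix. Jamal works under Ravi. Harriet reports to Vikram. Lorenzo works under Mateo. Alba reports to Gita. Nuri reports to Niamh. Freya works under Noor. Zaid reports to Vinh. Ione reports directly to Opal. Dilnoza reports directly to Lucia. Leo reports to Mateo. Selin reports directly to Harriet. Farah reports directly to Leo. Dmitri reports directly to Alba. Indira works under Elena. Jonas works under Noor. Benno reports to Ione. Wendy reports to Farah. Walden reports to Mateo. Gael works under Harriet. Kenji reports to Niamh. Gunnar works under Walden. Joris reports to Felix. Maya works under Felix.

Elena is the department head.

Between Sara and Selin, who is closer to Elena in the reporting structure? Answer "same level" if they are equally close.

Sara is 4 levels below Elena; Selin is 3. Selin is higher.

Selin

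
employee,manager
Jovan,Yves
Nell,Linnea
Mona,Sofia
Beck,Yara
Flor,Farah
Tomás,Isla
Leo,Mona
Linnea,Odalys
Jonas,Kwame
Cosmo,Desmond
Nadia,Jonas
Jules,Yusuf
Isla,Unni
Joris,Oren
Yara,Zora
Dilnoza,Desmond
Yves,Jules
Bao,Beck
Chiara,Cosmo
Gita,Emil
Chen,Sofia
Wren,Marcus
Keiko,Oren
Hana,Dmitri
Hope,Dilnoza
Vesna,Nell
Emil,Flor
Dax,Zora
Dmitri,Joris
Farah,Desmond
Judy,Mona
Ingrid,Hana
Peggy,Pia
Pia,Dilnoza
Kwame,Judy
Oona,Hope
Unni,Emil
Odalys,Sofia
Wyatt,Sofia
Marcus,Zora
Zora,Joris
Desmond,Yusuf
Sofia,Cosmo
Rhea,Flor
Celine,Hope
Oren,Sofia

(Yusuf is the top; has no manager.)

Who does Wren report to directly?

Marcus

Wren reports directly to Marcus.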